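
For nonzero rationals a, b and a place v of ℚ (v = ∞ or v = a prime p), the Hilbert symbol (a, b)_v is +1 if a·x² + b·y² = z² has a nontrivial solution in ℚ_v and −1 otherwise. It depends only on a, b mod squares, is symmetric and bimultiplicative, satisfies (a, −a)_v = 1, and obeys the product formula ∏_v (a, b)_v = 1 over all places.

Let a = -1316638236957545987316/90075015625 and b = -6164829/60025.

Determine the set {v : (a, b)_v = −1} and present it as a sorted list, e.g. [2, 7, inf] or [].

[2, 13, 37, inf]

Mod squares: a ≡ -28509, b ≡ -629. Check v ∈ {∞, 2, 3, 5, 7, 11, 13, 17, 19, 37, 43}.
v=3: a=3^11·(≡1), b=3^4·(≡1) mod 3; (1|3)=+1, (1|3)=+1; (−1)^{11·4·1}·(+1)^4·(+1)^11 = +1.
v=7: a=7^-8·(≡1), b=7^-4·(≡2) mod 7; (1|7)=+1, (2|7)=+1; (−1)^{-8·-4·3}·(+1)^-4·(+1)^-8 = +1.
v=37: a=37^4·(≡32), b=37^1·(≡23) mod 37; (32|37)=-1, (23|37)=-1; (−1)^{4·1·18}·(-1)^1·(-1)^4 = -1.
v=∞: -28509 < 0 and -629 < 0  ⇒  (a,b)_∞ = -1.
v=2: v_2(a)=2, v_2(b)=0; units ≡ 3, 3 (mod 8); ε·ε+αω+βω = 1·1+2·1+0·1 ≡ 1  ⇒  (a,b)_2 = -1.
v=17: a=17^3·(≡6), b=17^1·(≡5) mod 17; (6|17)=-1, (5|17)=-1; (−1)^{3·1·8}·(-1)^1·(-1)^3 = +1.
v=11: a=11^0·(≡4), b=11^2·(≡4) mod 11; (4|11)=+1, (4|11)=+1; (−1)^{0·2·5}·(+1)^2·(+1)^0 = +1.
v=13: a=13^1·(≡3), b=13^0·(≡11) mod 13; (3|13)=+1, (11|13)=-1; (−1)^{1·0·6}·(+1)^0·(-1)^1 = -1.
v=5: a=5^-6·(≡4), b=5^-2·(≡1) mod 5; (4|5)=+1, (1|5)=+1; (−1)^{-6·-2·2}·(+1)^-2·(+1)^-6 = +1.
v=43: a=43^1·(≡21), b=43^0·(≡16) mod 43; (21|43)=+1, (16|43)=+1; (−1)^{1·0·21}·(+1)^0·(+1)^1 = +1.
v=19: a=19^2·(≡14), b=19^0·(≡11) mod 19; (14|19)=-1, (11|19)=+1; (−1)^{2·0·9}·(-1)^0·(+1)^2 = +1.
(-28509, -629 / ℚ) ramifies at {2, 13, 37, ∞}: a division algebra.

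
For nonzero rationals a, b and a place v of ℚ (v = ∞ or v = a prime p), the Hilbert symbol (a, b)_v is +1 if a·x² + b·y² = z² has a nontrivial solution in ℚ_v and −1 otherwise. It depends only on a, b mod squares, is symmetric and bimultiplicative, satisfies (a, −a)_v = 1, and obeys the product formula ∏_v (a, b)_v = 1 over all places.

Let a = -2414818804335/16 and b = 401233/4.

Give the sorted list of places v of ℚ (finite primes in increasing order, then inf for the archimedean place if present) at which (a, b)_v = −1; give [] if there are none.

Mod squares: a ≡ -15, b ≡ 217. Check v ∈ {∞, 2, 3, 5, 7, 31, 43}.
v=5: a=5^1·(≡3), b=5^0·(≡2) mod 5; (3|5)=-1, (2|5)=-1; (−1)^{1·0·2}·(-1)^0·(-1)^1 = -1.
v=2: v_2(a)=-4, v_2(b)=-2; units ≡ 1, 1 (mod 8); ε·ε+αω+βω = 0·0+-4·0+-2·0 ≡ 0  ⇒  (a,b)_2 = +1.
v=31: a=31^2·(≡8), b=31^1·(≡4) mod 31; (8|31)=+1, (4|31)=+1; (−1)^{2·1·15}·(+1)^1·(+1)^2 = +1.
v=43: a=43^4·(≡7), b=43^2·(≡22) mod 43; (7|43)=-1, (22|43)=-1; (−1)^{4·2·21}·(-1)^2·(-1)^4 = +1.
v=∞: -15 < 0 and 217 > 0  ⇒  (a,b)_∞ = +1.
v=7: a=7^2·(≡6), b=7^1·(≡6) mod 7; (6|7)=-1, (6|7)=-1; (−1)^{2·1·3}·(-1)^1·(-1)^2 = -1.
v=3: a=3^1·(≡1), b=3^0·(≡1) mod 3; (1|3)=+1, (1|3)=+1; (−1)^{1·0·1}·(+1)^0·(+1)^1 = +1.
(-15, 217 / ℚ) ramifies at {5, 7}: a division algebra.

[5, 7]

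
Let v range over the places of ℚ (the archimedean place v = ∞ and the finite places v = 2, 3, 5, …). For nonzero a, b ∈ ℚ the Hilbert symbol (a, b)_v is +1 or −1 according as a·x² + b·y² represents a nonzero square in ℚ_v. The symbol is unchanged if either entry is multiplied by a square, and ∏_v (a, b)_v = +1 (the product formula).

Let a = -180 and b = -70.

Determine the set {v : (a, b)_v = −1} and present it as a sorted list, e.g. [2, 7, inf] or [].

[2, inf]

Mod squares: a ≡ -5, b ≡ -70. Check v ∈ {∞, 2, 3, 5, 7}.
v=7: a=7^0·(≡2), b=7^1·(≡4) mod 7; (2|7)=+1, (4|7)=+1; (−1)^{0·1·3}·(+1)^1·(+1)^0 = +1.
v=3: a=3^2·(≡1), b=3^0·(≡2) mod 3; (1|3)=+1, (2|3)=-1; (−1)^{2·0·1}·(+1)^0·(-1)^2 = +1.
v=∞: -5 < 0 and -70 < 0  ⇒  (a,b)_∞ = -1.
v=2: v_2(a)=2, v_2(b)=1; units ≡ 3, 5 (mod 8); ε·ε+αω+βω = 1·0+2·1+1·1 ≡ 1  ⇒  (a,b)_2 = -1.
v=5: a=5^1·(≡4), b=5^1·(≡1) mod 5; (4|5)=+1, (1|5)=+1; (−1)^{1·1·2}·(+1)^1·(+1)^1 = +1.
Ram(-5, -70) = {2, ∞}; no ℚ_2-point on the conic.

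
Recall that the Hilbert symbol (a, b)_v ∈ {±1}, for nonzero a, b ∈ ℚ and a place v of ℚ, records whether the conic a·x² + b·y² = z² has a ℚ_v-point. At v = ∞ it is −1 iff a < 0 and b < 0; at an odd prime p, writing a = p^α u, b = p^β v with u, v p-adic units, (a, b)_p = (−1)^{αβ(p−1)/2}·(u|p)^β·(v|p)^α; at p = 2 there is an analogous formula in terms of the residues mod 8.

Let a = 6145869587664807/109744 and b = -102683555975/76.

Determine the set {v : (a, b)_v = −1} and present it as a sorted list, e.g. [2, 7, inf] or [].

(a, b) ≡ (4224517, -1893749) mod (ℚ^×)²; places V = {2, 3, 5, 7, 11, 13, 17, 19, 29, 41, ∞}.
(a,b)_17: α=1, u≡6; β=1, v≡2 (mod 17); (6|17)=-1, (2|17)=+1; sign (−1)^0·-1^1·+1^1 = -1.
(a,b)_19: α=-3, u≡7; β=-1, v≡10 (mod 19); (7|19)=+1, (10|19)=-1; sign (−1)^1·+1^-1·-1^-3 = +1.
(a,b)_29: α=3, u≡28; β=2, v≡4 (mod 29); (28|29)=+1, (4|29)=+1; sign (−1)^0·+1^2·+1^3 = +1.
(a,b)_5: α=0, u≡3; β=2, v≡1 (mod 5); (3|5)=-1, (1|5)=+1; sign (−1)^0·-1^2·+1^0 = +1.
(a,b)_11: α=1, u≡4; β=1, v≡6 (mod 11); (4|11)=+1, (6|11)=-1; sign (−1)^1·+1^1·-1^1 = +1.
(a,b)_3: α=4, u≡1; β=0, v≡1 (mod 3); (1|3)=+1, (1|3)=+1; sign (−1)^0·+1^0·+1^4 = +1.
(a,b)_41: α=1, u≡25; β=1, v≡36 (mod 41); (25|41)=+1, (36|41)=+1; sign (−1)^0·+1^1·+1^1 = +1.
(a,b)_13: α=2, u≡8; β=1, v≡5 (mod 13); (8|13)=-1, (5|13)=-1; sign (−1)^0·-1^1·-1^2 = -1.
(a,b)_2: α=-4, β=-2; u≡5, v≡3 (mod 8); ε(u)ε(v)=0·1, αω(v)=-4·1, βω(u)=-2·1; sum ≡ 0  ⇒  +1.
(a,b)_7: α=4, u≡3; β=2, v≡6 (mod 7); (3|7)=-1, (6|7)=-1; sign (−1)^0·-1^2·-1^4 = +1.
(a,b)_∞: sgn(4224517)=+, sgn(-1893749)=−, so +1.
|Ram(4224517, -1893749)| = 2, even; anisotropic at {13, 17}.

[13, 17]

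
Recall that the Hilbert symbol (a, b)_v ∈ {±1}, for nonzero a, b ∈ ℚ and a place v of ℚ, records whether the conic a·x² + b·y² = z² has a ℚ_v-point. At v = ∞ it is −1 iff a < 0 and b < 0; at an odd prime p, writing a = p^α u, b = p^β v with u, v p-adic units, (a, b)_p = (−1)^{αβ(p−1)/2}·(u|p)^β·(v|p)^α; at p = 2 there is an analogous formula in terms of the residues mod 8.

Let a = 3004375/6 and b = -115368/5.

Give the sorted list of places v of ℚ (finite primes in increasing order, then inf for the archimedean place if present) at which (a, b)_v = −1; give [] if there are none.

(a, b) ≡ (28842, -144210) mod (ℚ^×)²; places V = {2, 3, 5, 11, 19, 23, ∞}.
(a,b)_2: α=-1, β=3; u≡5, v≡7 (mod 8); ε(u)ε(v)=0·1, αω(v)=-1·0, βω(u)=3·1; sum ≡ 1  ⇒  -1.
(a,b)_3: α=-1, u≡2; β=1, v≡2 (mod 3); (2|3)=-1, (2|3)=-1; sign (−1)^1·-1^1·-1^-1 = -1.
(a,b)_5: α=4, u≡2; β=-1, v≡2 (mod 5); (2|5)=-1, (2|5)=-1; sign (−1)^0·-1^-1·-1^4 = -1.
(a,b)_11: α=1, u≡1; β=1, v≡10 (mod 11); (1|11)=+1, (10|11)=-1; sign (−1)^1·+1^1·-1^1 = +1.
(a,b)_∞: sgn(28842)=+, sgn(-144210)=−, so +1.
(a,b)_23: α=1, u≡9; β=1, v≡18 (mod 23); (9|23)=+1, (18|23)=+1; sign (−1)^1·+1^1·+1^1 = -1.
(a,b)_19: α=1, u≡17; β=1, v≡13 (mod 19); (17|19)=+1, (13|19)=-1; sign (−1)^1·+1^1·-1^1 = +1.
|Ram(28842, -144210)| = 4, even; anisotropic at {2, 3, 5, 23}.

[2, 3, 5, 23]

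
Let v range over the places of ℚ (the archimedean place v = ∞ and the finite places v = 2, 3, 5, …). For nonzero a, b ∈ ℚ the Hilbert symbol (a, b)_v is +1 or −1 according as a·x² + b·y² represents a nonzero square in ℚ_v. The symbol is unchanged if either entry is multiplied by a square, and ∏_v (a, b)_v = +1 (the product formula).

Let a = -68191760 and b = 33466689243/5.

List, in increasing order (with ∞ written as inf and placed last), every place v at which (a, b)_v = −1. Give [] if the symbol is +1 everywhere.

[2, 7]

(a, b) ≡ (-4261985, 1615) mod (ℚ^×)²; places V = {2, 3, 5, 7, 13, 17, 19, 29, ∞}.
(a,b)_13: α=1, u≡6; β=2, v≡12 (mod 13); (6|13)=-1, (12|13)=+1; sign (−1)^0·-1^2·+1^1 = +1.
(a,b)_∞: sgn(-4261985)=−, sgn(1615)=+, so +1.
(a,b)_2: α=4, β=0; u≡7, v≡7 (mod 8); ε(u)ε(v)=1·1, αω(v)=4·0, βω(u)=0·0; sum ≡ 1  ⇒  -1.
(a,b)_29: α=1, u≡25; β=2, v≡13 (mod 29); (25|29)=+1, (13|29)=+1; sign (−1)^0·+1^2·+1^1 = +1.
(a,b)_19: α=1, u≡3; β=1, v≡9 (mod 19); (3|19)=-1, (9|19)=+1; sign (−1)^1·-1^1·+1^1 = +1.
(a,b)_5: α=1, u≡3; β=-1, v≡3 (mod 5); (3|5)=-1, (3|5)=-1; sign (−1)^0·-1^-1·-1^1 = +1.
(a,b)_3: α=0, u≡1; β=6, v≡1 (mod 3); (1|3)=+1, (1|3)=+1; sign (−1)^0·+1^6·+1^0 = +1.
(a,b)_17: α=1, u≡6; β=1, v≡3 (mod 17); (6|17)=-1, (3|17)=-1; sign (−1)^0·-1^1·-1^1 = +1.
(a,b)_7: α=1, u≡3; β=0, v≡3 (mod 7); (3|7)=-1, (3|7)=-1; sign (−1)^0·-1^0·-1^1 = -1.
|Ram(-4261985, 1615)| = 2, even; anisotropic at {2, 7}.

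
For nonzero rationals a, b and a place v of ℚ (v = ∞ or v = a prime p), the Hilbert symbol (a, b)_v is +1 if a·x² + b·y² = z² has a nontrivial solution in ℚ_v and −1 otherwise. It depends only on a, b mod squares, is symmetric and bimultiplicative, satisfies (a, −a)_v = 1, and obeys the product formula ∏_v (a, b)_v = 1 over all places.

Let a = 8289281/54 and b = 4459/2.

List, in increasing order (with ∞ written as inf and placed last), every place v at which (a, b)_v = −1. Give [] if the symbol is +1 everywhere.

[2, 3, 11, 13]

Mod squares: a ≡ 6006, b ≡ 182. Check v ∈ {∞, 2, 3, 7, 11, 13}.
v=11: a=11^1·(≡6), b=11^0·(≡2) mod 11; (6|11)=-1, (2|11)=-1; (−1)^{1·0·5}·(-1)^0·(-1)^1 = -1.
v=13: a=13^3·(≡8), b=13^1·(≡9) mod 13; (8|13)=-1, (9|13)=+1; (−1)^{3·1·6}·(-1)^1·(+1)^3 = -1.
v=∞: 6006 > 0 and 182 > 0  ⇒  (a,b)_∞ = +1.
v=2: v_2(a)=-1, v_2(b)=-1; units ≡ 3, 3 (mod 8); ε·ε+αω+βω = 1·1+-1·1+-1·1 ≡ 1  ⇒  (a,b)_2 = -1.
v=3: a=3^-3·(≡1), b=3^0·(≡2) mod 3; (1|3)=+1, (2|3)=-1; (−1)^{-3·0·1}·(+1)^0·(-1)^-3 = -1.
v=7: a=7^3·(≡2), b=7^3·(≡3) mod 7; (2|7)=+1, (3|7)=-1; (−1)^{3·3·3}·(+1)^3·(-1)^3 = +1.
|Ram(6006, 182)| = 4, even; anisotropic at {2, 3, 11, 13}.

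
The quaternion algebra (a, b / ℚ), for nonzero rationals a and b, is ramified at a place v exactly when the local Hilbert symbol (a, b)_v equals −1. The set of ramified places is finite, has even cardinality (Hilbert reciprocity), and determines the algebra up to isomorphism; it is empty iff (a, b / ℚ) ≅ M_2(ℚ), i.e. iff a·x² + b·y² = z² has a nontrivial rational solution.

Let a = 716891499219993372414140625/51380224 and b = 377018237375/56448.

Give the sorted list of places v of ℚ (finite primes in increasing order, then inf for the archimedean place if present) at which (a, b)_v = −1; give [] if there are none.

[5, 47]

(a, b) ≡ (94705, 104364910) mod (ℚ^×)²; places V = {2, 3, 5, 7, 13, 17, 19, 29, 31, 47, ∞}.
(a,b)_7: α=-2, u≡2; β=-2, v≡6 (mod 7); (2|7)=+1, (6|7)=-1; sign (−1)^0·+1^-2·-1^-2 = +1.
(a,b)_5: α=7, u≡4; β=3, v≡3 (mod 5); (4|5)=+1, (3|5)=-1; sign (−1)^0·+1^3·-1^7 = -1.
(a,b)_31: α=3, u≡12; β=1, v≡7 (mod 31); (12|31)=-1, (7|31)=+1; sign (−1)^1·-1^1·+1^3 = +1.
(a,b)_17: α=4, u≡16; β=2, v≡3 (mod 17); (16|17)=+1, (3|17)=-1; sign (−1)^0·+1^2·-1^4 = +1.
(a,b)_∞: sgn(94705)=+, sgn(104364910)=+, so +1.
(a,b)_2: α=-20, β=-7; u≡1, v≡7 (mod 8); ε(u)ε(v)=0·1, αω(v)=-20·0, βω(u)=-7·0; sum ≡ 0  ⇒  +1.
(a,b)_19: α=2, u≡4; β=1, v≡6 (mod 19); (4|19)=+1, (6|19)=+1; sign (−1)^0·+1^1·+1^2 = +1.
(a,b)_3: α=2, u≡1; β=-2, v≡1 (mod 3); (1|3)=+1, (1|3)=+1; sign (−1)^0·+1^-2·+1^2 = +1.
(a,b)_29: α=2, u≡20; β=1, v≡5 (mod 29); (20|29)=+1, (5|29)=+1; sign (−1)^0·+1^1·+1^2 = +1.
(a,b)_13: α=1, u≡11; β=1, v≡8 (mod 13); (11|13)=-1, (8|13)=-1; sign (−1)^0·-1^1·-1^1 = +1.
(a,b)_47: α=3, u≡23; β=1, v≡20 (mod 47); (23|47)=-1, (20|47)=-1; sign (−1)^1·-1^1·-1^3 = -1.
Ram(94705, 104364910) = {5, 47}; no ℚ_5-point on the conic.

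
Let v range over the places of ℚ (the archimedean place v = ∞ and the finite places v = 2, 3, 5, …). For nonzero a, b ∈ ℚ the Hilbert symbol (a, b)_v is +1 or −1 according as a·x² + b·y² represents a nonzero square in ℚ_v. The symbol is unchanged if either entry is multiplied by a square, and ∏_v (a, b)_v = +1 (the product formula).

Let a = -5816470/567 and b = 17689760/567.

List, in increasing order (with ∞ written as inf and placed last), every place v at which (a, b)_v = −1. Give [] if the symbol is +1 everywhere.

[2, 5]

Mod squares: a ≡ -336490, b ≡ 14630. Check v ∈ {∞, 2, 3, 5, 7, 11, 19, 23}.
v=5: a=5^1·(≡3), b=5^1·(≡1) mod 5; (3|5)=-1, (1|5)=+1; (−1)^{1·1·2}·(-1)^1·(+1)^1 = -1.
v=7: a=7^-1·(≡3), b=7^-1·(≡1) mod 7; (3|7)=-1, (1|7)=+1; (−1)^{-1·-1·3}·(-1)^-1·(+1)^-1 = +1.
v=∞: -336490 < 0 and 14630 > 0  ⇒  (a,b)_∞ = +1.
v=2: v_2(a)=1, v_2(b)=5; units ≡ 3, 3 (mod 8); ε·ε+αω+βω = 1·1+1·1+5·1 ≡ 1  ⇒  (a,b)_2 = -1.
v=11: a=11^3·(≡5), b=11^1·(≡8) mod 11; (5|11)=+1, (8|11)=-1; (−1)^{3·1·5}·(+1)^1·(-1)^3 = +1.
v=19: a=19^1·(≡7), b=19^1·(≡12) mod 19; (7|19)=+1, (12|19)=-1; (−1)^{1·1·9}·(+1)^1·(-1)^1 = +1.
v=23: a=23^1·(≡15), b=23^2·(≡6) mod 23; (15|23)=-1, (6|23)=+1; (−1)^{1·2·11}·(-1)^2·(+1)^1 = +1.
v=3: a=3^-4·(≡2), b=3^-4·(≡2) mod 3; (2|3)=-1, (2|3)=-1; (−1)^{-4·-4·1}·(-1)^-4·(-1)^-4 = +1.
(-336490, 14630 / ℚ) ramifies at {2, 5}: a division algebra.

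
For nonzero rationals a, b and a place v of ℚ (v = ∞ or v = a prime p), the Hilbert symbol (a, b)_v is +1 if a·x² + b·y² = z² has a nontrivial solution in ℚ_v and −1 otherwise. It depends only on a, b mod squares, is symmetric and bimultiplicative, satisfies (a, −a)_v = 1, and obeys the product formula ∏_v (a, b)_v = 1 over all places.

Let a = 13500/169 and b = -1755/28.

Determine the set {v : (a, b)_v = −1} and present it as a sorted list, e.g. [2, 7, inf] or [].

[2, 13]

Mod squares: a ≡ 15, b ≡ -1365. Check v ∈ {∞, 2, 3, 5, 7, 13}.
v=3: a=3^3·(≡2), b=3^3·(≡1) mod 3; (2|3)=-1, (1|3)=+1; (−1)^{3·3·1}·(-1)^3·(+1)^3 = +1.
v=7: a=7^0·(≡4), b=7^-1·(≡4) mod 7; (4|7)=+1, (4|7)=+1; (−1)^{0·-1·3}·(+1)^-1·(+1)^0 = +1.
v=5: a=5^3·(≡2), b=5^1·(≡3) mod 5; (2|5)=-1, (3|5)=-1; (−1)^{3·1·2}·(-1)^1·(-1)^3 = +1.
v=13: a=13^-2·(≡6), b=13^1·(≡4) mod 13; (6|13)=-1, (4|13)=+1; (−1)^{-2·1·6}·(-1)^1·(+1)^-2 = -1.
v=2: v_2(a)=2, v_2(b)=-2; units ≡ 7, 3 (mod 8); ε·ε+αω+βω = 1·1+2·1+-2·0 ≡ 1  ⇒  (a,b)_2 = -1.
v=∞: 15 > 0 and -1365 < 0  ⇒  (a,b)_∞ = +1.
|Ram(15, -1365)| = 2, even; anisotropic at {2, 13}.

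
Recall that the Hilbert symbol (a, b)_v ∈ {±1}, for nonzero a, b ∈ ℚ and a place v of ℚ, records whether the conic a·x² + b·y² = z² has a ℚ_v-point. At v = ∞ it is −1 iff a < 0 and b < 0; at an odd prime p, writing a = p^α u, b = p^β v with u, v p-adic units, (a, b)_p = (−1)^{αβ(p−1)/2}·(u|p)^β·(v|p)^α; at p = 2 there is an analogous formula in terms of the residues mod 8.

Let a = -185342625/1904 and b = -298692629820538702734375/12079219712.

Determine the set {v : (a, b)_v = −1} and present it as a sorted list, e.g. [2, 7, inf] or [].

[5, 7, 13, 19, 29, inf]

Mod squares: a ≡ -98025655, b ≡ -147407. Check v ∈ {∞, 2, 3, 5, 7, 13, 17, 19, 23, 29}.
v=29: a=29^1·(≡25), b=29^3·(≡3) mod 29; (25|29)=+1, (3|29)=-1; (−1)^{1·3·14}·(+1)^3·(-1)^1 = -1.
v=19: a=19^1·(≡12), b=19^4·(≡18) mod 19; (12|19)=-1, (18|19)=-1; (−1)^{1·4·9}·(-1)^4·(-1)^1 = -1.
v=23: a=23^1·(≡19), b=23^3·(≡2) mod 23; (19|23)=-1, (2|23)=+1; (−1)^{1·3·11}·(-1)^3·(+1)^1 = +1.
v=∞: -98025655 < 0 and -147407 < 0  ⇒  (a,b)_∞ = -1.
v=7: a=7^-1·(≡6), b=7^-4·(≡6) mod 7; (6|7)=-1, (6|7)=-1; (−1)^{-1·-4·3}·(-1)^-4·(-1)^-1 = -1.
v=17: a=17^-1·(≡13), b=17^-3·(≡9) mod 17; (13|17)=+1, (9|17)=+1; (−1)^{-1·-3·8}·(+1)^-3·(+1)^-1 = +1.
v=13: a=13^1·(≡11), b=13^3·(≡3) mod 13; (11|13)=-1, (3|13)=+1; (−1)^{1·3·6}·(-1)^3·(+1)^1 = -1.
v=3: a=3^2·(≡2), b=3^2·(≡1) mod 3; (2|3)=-1, (1|3)=+1; (−1)^{2·2·1}·(-1)^2·(+1)^2 = +1.
v=2: v_2(a)=-4, v_2(b)=-10; units ≡ 1, 1 (mod 8); ε·ε+αω+βω = 0·0+-4·0+-10·0 ≡ 0  ⇒  (a,b)_2 = +1.
v=5: a=5^3·(≡1), b=5^8·(≡3) mod 5; (1|5)=+1, (3|5)=-1; (−1)^{3·8·2}·(+1)^8·(-1)^3 = -1.
(-98025655, -147407 / ℚ) ramifies at {5, 7, 13, 19, 29, ∞}: a division algebra.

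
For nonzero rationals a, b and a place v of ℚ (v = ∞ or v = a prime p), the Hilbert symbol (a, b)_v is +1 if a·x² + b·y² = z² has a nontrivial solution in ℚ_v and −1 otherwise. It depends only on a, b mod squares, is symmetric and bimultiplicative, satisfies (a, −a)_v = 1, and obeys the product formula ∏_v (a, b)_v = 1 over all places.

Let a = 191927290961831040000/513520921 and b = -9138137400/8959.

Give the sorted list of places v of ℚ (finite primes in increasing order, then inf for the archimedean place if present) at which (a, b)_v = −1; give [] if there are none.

[2, 3, 7, 31]

(a, b) ≡ (21, -17794) mod (ℚ^×)²; places V = {2, 3, 5, 7, 11, 17, 19, 31, 41, 43, ∞}.
(a,b)_3: α=5, u≡1; β=2, v≡2 (mod 3); (1|3)=+1, (2|3)=-1; sign (−1)^0·+1^2·-1^5 = -1.
(a,b)_11: α=2, u≡8; β=0, v≡3 (mod 11); (8|11)=-1, (3|11)=+1; sign (−1)^0·-1^0·+1^2 = +1.
(a,b)_43: α=-2, u≡4; β=0, v≡5 (mod 43); (4|43)=+1, (5|43)=-1; sign (−1)^0·+1^0·-1^-2 = +1.
(a,b)_17: α=-2, u≡15; β=-2, v≡12 (mod 17); (15|17)=+1, (12|17)=-1; sign (−1)^0·+1^-2·-1^-2 = +1.
(a,b)_41: α=2, u≡31; β=1, v≡24 (mod 41); (31|41)=+1, (24|41)=-1; sign (−1)^0·+1^1·-1^2 = +1.
(a,b)_5: α=4, u≡4; β=2, v≡1 (mod 5); (4|5)=+1, (1|5)=+1; sign (−1)^0·+1^2·+1^4 = +1.
(a,b)_7: α=5, u≡5; β=3, v≡3 (mod 7); (5|7)=-1, (3|7)=-1; sign (−1)^1·-1^3·-1^5 = -1.
(a,b)_∞: sgn(21)=+, sgn(-17794)=−, so +1.
(a,b)_2: α=10, β=3; u≡5, v≡7 (mod 8); ε(u)ε(v)=0·1, αω(v)=10·0, βω(u)=3·1; sum ≡ 1  ⇒  -1.
(a,b)_31: α=-2, u≡30; β=-1, v≡13 (mod 31); (30|31)=-1, (13|31)=-1; sign (−1)^0·-1^-1·-1^-2 = -1.
(a,b)_19: α=2, u≡15; β=2, v≡11 (mod 19); (15|19)=-1, (11|19)=+1; sign (−1)^0·-1^2·+1^2 = +1.
|Ram(21, -17794)| = 4, even; anisotropic at {2, 3, 7, 31}.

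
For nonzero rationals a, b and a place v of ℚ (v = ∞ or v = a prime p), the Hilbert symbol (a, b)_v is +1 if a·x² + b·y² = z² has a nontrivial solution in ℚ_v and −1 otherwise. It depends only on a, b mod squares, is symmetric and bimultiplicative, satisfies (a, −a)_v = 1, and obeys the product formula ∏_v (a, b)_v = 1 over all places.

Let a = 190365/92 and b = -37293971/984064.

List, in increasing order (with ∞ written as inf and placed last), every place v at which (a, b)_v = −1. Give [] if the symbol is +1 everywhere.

[7, 11, 13, 17, 23, 37]

(a, b) ≡ (89355, -70499) mod (ℚ^×)²; places V = {2, 3, 5, 7, 11, 13, 17, 23, 29, 31, 37, ∞}.
(a,b)_31: α=0, u≡6; β=-2, v≡21 (mod 31); (6|31)=-1, (21|31)=-1; sign (−1)^0·-1^-2·-1^0 = +1.
(a,b)_23: α=-1, u≡10; β=2, v≡20 (mod 23); (10|23)=-1, (20|23)=-1; sign (−1)^0·-1^2·-1^-1 = -1.
(a,b)_11: α=0, u≡8; β=1, v≡1 (mod 11); (8|11)=-1, (1|11)=+1; sign (−1)^0·-1^1·+1^0 = -1.
(a,b)_29: α=0, u≡25; β=1, v≡5 (mod 29); (25|29)=+1, (5|29)=+1; sign (−1)^0·+1^1·+1^0 = +1.
(a,b)_2: α=-2, β=-10; u≡3, v≡5 (mod 8); ε(u)ε(v)=1·0, αω(v)=-2·1, βω(u)=-10·1; sum ≡ 0  ⇒  +1.
(a,b)_∞: sgn(89355)=+, sgn(-70499)=−, so +1.
(a,b)_13: α=0, u≡6; β=1, v≡7 (mod 13); (6|13)=-1, (7|13)=-1; sign (−1)^0·-1^1·-1^0 = -1.
(a,b)_17: α=0, u≡12; β=1, v≡1 (mod 17); (12|17)=-1, (1|17)=+1; sign (−1)^0·-1^1·+1^0 = -1.
(a,b)_3: α=1, u≡1; β=0, v≡1 (mod 3); (1|3)=+1, (1|3)=+1; sign (−1)^0·+1^0·+1^1 = +1.
(a,b)_7: α=3, u≡2; β=0, v≡5 (mod 7); (2|7)=+1, (5|7)=-1; sign (−1)^0·+1^0·-1^3 = -1.
(a,b)_37: α=1, u≡33; β=0, v≡18 (mod 37); (33|37)=+1, (18|37)=-1; sign (−1)^0·+1^0·-1^1 = -1.
(a,b)_5: α=1, u≡4; β=0, v≡1 (mod 5); (4|5)=+1, (1|5)=+1; sign (−1)^0·+1^0·+1^1 = +1.
(89355, -70499 / ℚ) ramifies at {7, 11, 13, 17, 23, 37}: a division algebra.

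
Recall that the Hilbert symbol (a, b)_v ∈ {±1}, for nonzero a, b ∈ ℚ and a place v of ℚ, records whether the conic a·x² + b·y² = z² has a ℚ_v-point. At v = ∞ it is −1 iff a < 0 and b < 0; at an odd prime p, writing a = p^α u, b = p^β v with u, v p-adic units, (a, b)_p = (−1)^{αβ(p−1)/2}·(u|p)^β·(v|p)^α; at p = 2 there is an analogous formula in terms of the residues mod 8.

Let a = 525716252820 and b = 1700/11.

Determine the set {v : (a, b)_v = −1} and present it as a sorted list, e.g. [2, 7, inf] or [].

(a, b) ≡ (5, 187) mod (ℚ^×)²; places V = {2, 3, 5, 11, 17, ∞}.
(a,b)_17: α=6, u≡3; β=1, v≡6 (mod 17); (3|17)=-1, (6|17)=-1; sign (−1)^0·-1^1·-1^6 = -1.
(a,b)_3: α=2, u≡2; β=0, v≡1 (mod 3); (2|3)=-1, (1|3)=+1; sign (−1)^0·-1^0·+1^2 = +1.
(a,b)_2: α=2, β=2; u≡5, v≡3 (mod 8); ε(u)ε(v)=0·1, αω(v)=2·1, βω(u)=2·1; sum ≡ 0  ⇒  +1.
(a,b)_11: α=2, u≡9; β=-1, v≡6 (mod 11); (9|11)=+1, (6|11)=-1; sign (−1)^0·+1^-1·-1^2 = +1.
(a,b)_5: α=1, u≡4; β=2, v≡3 (mod 5); (4|5)=+1, (3|5)=-1; sign (−1)^0·+1^2·-1^1 = -1.
(a,b)_∞: sgn(5)=+, sgn(187)=+, so +1.
(5, 187 / ℚ) ramifies at {5, 17}: a division algebra.

[5, 17]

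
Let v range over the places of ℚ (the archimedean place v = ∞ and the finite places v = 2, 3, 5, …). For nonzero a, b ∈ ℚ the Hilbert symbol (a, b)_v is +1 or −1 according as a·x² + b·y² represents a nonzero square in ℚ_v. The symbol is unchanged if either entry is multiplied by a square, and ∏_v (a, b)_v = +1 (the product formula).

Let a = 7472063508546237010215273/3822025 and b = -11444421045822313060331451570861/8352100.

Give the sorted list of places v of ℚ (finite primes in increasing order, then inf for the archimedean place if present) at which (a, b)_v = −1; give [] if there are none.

[13, 53]

(a, b) ≡ (12456457, -56274181) mod (ℚ^×)²; places V = {2, 3, 5, 13, 17, 19, 23, 29, 37, 41, 47, 53, ∞}.
(a,b)_2: α=0, β=-2; u≡1, v≡3 (mod 8); ε(u)ε(v)=0·1, αω(v)=0·1, βω(u)=-2·0; sum ≡ 0  ⇒  +1.
(a,b)_19: α=3, u≡13; β=1, v≡4 (mod 19); (13|19)=-1, (4|19)=+1; sign (−1)^1·-1^1·+1^3 = +1.
(a,b)_53: α=2, u≡21; β=3, v≡44 (mod 53); (21|53)=-1, (44|53)=+1; sign (−1)^0·-1^3·+1^2 = -1.
(a,b)_23: α=-2, u≡9; β=2, v≡15 (mod 23); (9|23)=+1, (15|23)=-1; sign (−1)^0·+1^2·-1^-2 = +1.
(a,b)_∞: sgn(12456457)=+, sgn(-56274181)=−, so +1.
(a,b)_37: α=3, u≡19; β=4, v≡34 (mod 37); (19|37)=-1, (34|37)=+1; sign (−1)^0·-1^4·+1^3 = +1.
(a,b)_13: α=5, u≡7; β=6, v≡2 (mod 13); (7|13)=-1, (2|13)=-1; sign (−1)^0·-1^6·-1^5 = -1.
(a,b)_47: α=1, u≡30; β=1, v≡36 (mod 47); (30|47)=-1, (36|47)=+1; sign (−1)^1·-1^1·+1^1 = +1.
(a,b)_29: α=1, u≡10; β=1, v≡12 (mod 29); (10|29)=-1, (12|29)=-1; sign (−1)^0·-1^1·-1^1 = +1.
(a,b)_3: α=2, u≡1; β=2, v≡2 (mod 3); (1|3)=+1, (2|3)=-1; sign (−1)^0·+1^2·-1^2 = +1.
(a,b)_41: α=2, u≡31; β=3, v≡2 (mod 41); (31|41)=+1, (2|41)=+1; sign (−1)^0·+1^3·+1^2 = +1.
(a,b)_17: α=-2, u≡2; β=-4, v≡16 (mod 17); (2|17)=+1, (16|17)=+1; sign (−1)^0·+1^-4·+1^-2 = +1.
(a,b)_5: α=-2, u≡3; β=-2, v≡1 (mod 5); (3|5)=-1, (1|5)=+1; sign (−1)^0·-1^-2·+1^-2 = +1.
|Ram(12456457, -56274181)| = 2, even; anisotropic at {13, 53}.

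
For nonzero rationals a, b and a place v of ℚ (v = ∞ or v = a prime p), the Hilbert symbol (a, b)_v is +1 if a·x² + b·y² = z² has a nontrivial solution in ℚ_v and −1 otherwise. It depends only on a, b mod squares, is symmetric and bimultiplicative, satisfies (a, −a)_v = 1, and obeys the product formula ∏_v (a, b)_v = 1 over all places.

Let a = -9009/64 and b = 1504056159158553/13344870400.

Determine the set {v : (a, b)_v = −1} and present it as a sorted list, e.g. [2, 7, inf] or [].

Mod squares: a ≡ -1001, b ≡ 17017. Check v ∈ {∞, 2, 3, 5, 7, 11, 13, 17, 19}.
v=3: a=3^2·(≡1), b=3^6·(≡1) mod 3; (1|3)=+1, (1|3)=+1; (−1)^{2·6·1}·(+1)^6·(+1)^2 = +1.
v=∞: -1001 < 0 and 17017 > 0  ⇒  (a,b)_∞ = +1.
v=19: a=19^0·(≡5), b=19^-4·(≡15) mod 19; (5|19)=+1, (15|19)=-1; (−1)^{0·-4·9}·(+1)^-4·(-1)^0 = +1.
v=7: a=7^1·(≡1), b=7^3·(≡1) mod 7; (1|7)=+1, (1|7)=+1; (−1)^{1·3·3}·(+1)^3·(+1)^1 = -1.
v=17: a=17^0·(≡4), b=17^1·(≡4) mod 17; (4|17)=+1, (4|17)=+1; (−1)^{0·1·8}·(+1)^1·(+1)^0 = +1.
v=2: v_2(a)=-6, v_2(b)=-12; units ≡ 7, 1 (mod 8); ε·ε+αω+βω = 1·0+-6·0+-12·0 ≡ 0  ⇒  (a,b)_2 = +1.
v=13: a=13^1·(≡4), b=13^3·(≡9) mod 13; (4|13)=+1, (9|13)=+1; (−1)^{1·3·6}·(+1)^3·(+1)^1 = +1.
v=11: a=11^1·(≡8), b=11^5·(≡6) mod 11; (8|11)=-1, (6|11)=-1; (−1)^{1·5·5}·(-1)^5·(-1)^1 = -1.
v=5: a=5^0·(≡4), b=5^-2·(≡3) mod 5; (4|5)=+1, (3|5)=-1; (−1)^{0·-2·2}·(+1)^-2·(-1)^0 = +1.
(-1001, 17017 / ℚ) ramifies at {7, 11}: a division algebra.

[7, 11]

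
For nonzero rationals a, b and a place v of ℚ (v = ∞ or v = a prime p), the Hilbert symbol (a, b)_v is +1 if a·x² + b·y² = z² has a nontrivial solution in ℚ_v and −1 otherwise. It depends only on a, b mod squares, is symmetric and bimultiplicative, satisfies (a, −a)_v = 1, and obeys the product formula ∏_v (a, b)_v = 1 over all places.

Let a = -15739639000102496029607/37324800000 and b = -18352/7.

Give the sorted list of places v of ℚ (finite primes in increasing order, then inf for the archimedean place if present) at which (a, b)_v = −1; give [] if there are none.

[23, inf]

Mod squares: a ≡ -115, b ≡ -8029. Check v ∈ {∞, 2, 3, 5, 7, 23, 31, 37, 59}.
v=37: a=37^2·(≡28), b=37^1·(≡19) mod 37; (28|37)=+1, (19|37)=-1; (−1)^{2·1·18}·(+1)^1·(-1)^2 = +1.
v=23: a=23^3·(≡1), b=23^0·(≡20) mod 23; (1|23)=+1, (20|23)=-1; (−1)^{3·0·11}·(+1)^0·(-1)^3 = -1.
v=2: v_2(a)=-14, v_2(b)=4; units ≡ 5, 3 (mod 8); ε·ε+αω+βω = 0·1+-14·1+4·1 ≡ 0  ⇒  (a,b)_2 = +1.
v=3: a=3^-6·(≡2), b=3^0·(≡2) mod 3; (2|3)=-1, (2|3)=-1; (−1)^{-6·0·1}·(-1)^0·(-1)^-6 = +1.
v=31: a=31^2·(≡28), b=31^1·(≡4) mod 31; (28|31)=+1, (4|31)=+1; (−1)^{2·1·15}·(+1)^1·(+1)^2 = +1.
v=59: a=59^2·(≡4), b=59^0·(≡8) mod 59; (4|59)=+1, (8|59)=-1; (−1)^{2·0·29}·(+1)^0·(-1)^2 = +1.
v=∞: -115 < 0 and -8029 < 0  ⇒  (a,b)_∞ = -1.
v=7: a=7^10·(≡1), b=7^-1·(≡2) mod 7; (1|7)=+1, (2|7)=+1; (−1)^{10·-1·3}·(+1)^-1·(+1)^10 = +1.
v=5: a=5^-5·(≡3), b=5^0·(≡4) mod 5; (3|5)=-1, (4|5)=+1; (−1)^{-5·0·2}·(-1)^0·(+1)^-5 = +1.
|Ram(-115, -8029)| = 2, even; anisotropic at {23, ∞}.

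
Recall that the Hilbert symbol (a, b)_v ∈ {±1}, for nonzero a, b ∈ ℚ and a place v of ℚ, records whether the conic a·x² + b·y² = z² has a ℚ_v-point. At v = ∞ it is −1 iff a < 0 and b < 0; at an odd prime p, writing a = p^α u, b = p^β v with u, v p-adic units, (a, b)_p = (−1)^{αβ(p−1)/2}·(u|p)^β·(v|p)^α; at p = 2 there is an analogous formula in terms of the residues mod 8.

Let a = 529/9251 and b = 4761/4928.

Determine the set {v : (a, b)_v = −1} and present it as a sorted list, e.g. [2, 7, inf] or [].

[]

(a, b) ≡ (11, 77) mod (ℚ^×)²; places V = {2, 3, 7, 11, 23, 29, ∞}.
(a,b)_7: α=0, u≡1; β=-1, v≡2 (mod 7); (1|7)=+1, (2|7)=+1; sign (−1)^0·+1^-1·+1^0 = +1.
(a,b)_23: α=2, u≡14; β=2, v≡13 (mod 23); (14|23)=-1, (13|23)=+1; sign (−1)^0·-1^2·+1^2 = +1.
(a,b)_29: α=-2, u≡27; β=0, v≡12 (mod 29); (27|29)=-1, (12|29)=-1; sign (−1)^0·-1^0·-1^-2 = +1.
(a,b)_∞: sgn(11)=+, sgn(77)=+, so +1.
(a,b)_2: α=0, β=-6; u≡3, v≡5 (mod 8); ε(u)ε(v)=1·0, αω(v)=0·1, βω(u)=-6·1; sum ≡ 0  ⇒  +1.
(a,b)_11: α=-1, u≡9; β=-1, v≡8 (mod 11); (9|11)=+1, (8|11)=-1; sign (−1)^1·+1^-1·-1^-1 = +1.
(a,b)_3: α=0, u≡2; β=2, v≡2 (mod 3); (2|3)=-1, (2|3)=-1; sign (−1)^0·-1^2·-1^0 = +1.
Ram(a, b) = ∅: the form 11·x² + 77·y² − z² is isotropic over every ℚ_v, so by Hasse–Minkowski it is isotropic over ℚ.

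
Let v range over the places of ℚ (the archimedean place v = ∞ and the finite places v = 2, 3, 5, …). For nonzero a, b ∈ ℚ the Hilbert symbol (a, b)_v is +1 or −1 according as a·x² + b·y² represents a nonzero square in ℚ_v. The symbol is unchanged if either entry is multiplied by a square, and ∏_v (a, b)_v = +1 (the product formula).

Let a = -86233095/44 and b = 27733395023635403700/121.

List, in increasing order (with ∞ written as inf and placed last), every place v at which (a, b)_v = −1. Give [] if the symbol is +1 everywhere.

[5, 31]

Mod squares: a ≡ -623645, b ≡ 157573. Check v ∈ {∞, 2, 3, 5, 11, 13, 17, 23, 29, 31}.
v=29: a=29^1·(≡7), b=29^2·(≡22) mod 29; (7|29)=+1, (22|29)=+1; (−1)^{1·2·14}·(+1)^2·(+1)^1 = +1.
v=∞: -623645 < 0 and 157573 > 0  ⇒  (a,b)_∞ = +1.
v=2: v_2(a)=-2, v_2(b)=2; units ≡ 3, 5 (mod 8); ε·ε+αω+βω = 1·0+-2·1+2·1 ≡ 0  ⇒  (a,b)_2 = +1.
v=11: a=11^-1·(≡2), b=11^-2·(≡4) mod 11; (2|11)=-1, (4|11)=+1; (−1)^{-1·-2·5}·(-1)^-2·(+1)^-1 = +1.
v=13: a=13^2·(≡12), b=13^3·(≡8) mod 13; (12|13)=+1, (8|13)=-1; (−1)^{2·3·6}·(+1)^3·(-1)^2 = +1.
v=31: a=31^0·(≡3), b=31^1·(≡12) mod 31; (3|31)=-1, (12|31)=-1; (−1)^{0·1·15}·(-1)^1·(-1)^0 = -1.
v=3: a=3^2·(≡1), b=3^4·(≡1) mod 3; (1|3)=+1, (1|3)=+1; (−1)^{2·4·1}·(+1)^4·(+1)^2 = +1.
v=23: a=23^1·(≡6), b=23^3·(≡10) mod 23; (6|23)=+1, (10|23)=-1; (−1)^{1·3·11}·(+1)^3·(-1)^1 = +1.
v=17: a=17^1·(≡1), b=17^3·(≡16) mod 17; (1|17)=+1, (16|17)=+1; (−1)^{1·3·8}·(+1)^3·(+1)^1 = +1.
v=5: a=5^1·(≡4), b=5^2·(≡3) mod 5; (4|5)=+1, (3|5)=-1; (−1)^{1·2·2}·(+1)^2·(-1)^1 = -1.
|Ram(-623645, 157573)| = 2, even; anisotropic at {5, 31}.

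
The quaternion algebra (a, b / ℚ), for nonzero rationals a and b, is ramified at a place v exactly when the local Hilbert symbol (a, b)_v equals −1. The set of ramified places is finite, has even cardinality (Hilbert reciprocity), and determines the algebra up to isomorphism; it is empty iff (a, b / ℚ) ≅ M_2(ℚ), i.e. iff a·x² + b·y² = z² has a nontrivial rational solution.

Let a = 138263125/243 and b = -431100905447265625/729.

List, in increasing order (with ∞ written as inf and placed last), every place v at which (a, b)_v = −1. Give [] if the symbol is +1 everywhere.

[2, 3, 5, 11]

Mod squares: a ≡ 3927, b ≡ -1105. Check v ∈ {∞, 2, 3, 5, 7, 11, 13, 17}.
v=5: a=5^4·(≡2), b=5^9·(≡4) mod 5; (2|5)=-1, (4|5)=+1; (−1)^{4·9·2}·(-1)^9·(+1)^4 = -1.
v=7: a=7^1·(≡2), b=7^0·(≡2) mod 7; (2|7)=+1, (2|7)=+1; (−1)^{1·0·3}·(+1)^0·(+1)^1 = +1.
v=13: a=13^2·(≡1), b=13^5·(≡7) mod 13; (1|13)=+1, (7|13)=-1; (−1)^{2·5·6}·(+1)^5·(-1)^2 = +1.
v=2: v_2(a)=0, v_2(b)=0; units ≡ 7, 7 (mod 8); ε·ε+αω+βω = 1·1+0·0+0·0 ≡ 1  ⇒  (a,b)_2 = -1.
v=∞: 3927 > 0 and -1105 < 0  ⇒  (a,b)_∞ = +1.
v=3: a=3^-5·(≡1), b=3^-6·(≡2) mod 3; (1|3)=+1, (2|3)=-1; (−1)^{-5·-6·1}·(+1)^-6·(-1)^-5 = -1.
v=17: a=17^1·(≡14), b=17^3·(≡3) mod 17; (14|17)=-1, (3|17)=-1; (−1)^{1·3·8}·(-1)^3·(-1)^1 = +1.
v=11: a=11^1·(≡5), b=11^2·(≡10) mod 11; (5|11)=+1, (10|11)=-1; (−1)^{1·2·5}·(+1)^2·(-1)^1 = -1.
Ram(3927, -1105) = {2, 3, 5, 11}; no ℚ_2-point on the conic.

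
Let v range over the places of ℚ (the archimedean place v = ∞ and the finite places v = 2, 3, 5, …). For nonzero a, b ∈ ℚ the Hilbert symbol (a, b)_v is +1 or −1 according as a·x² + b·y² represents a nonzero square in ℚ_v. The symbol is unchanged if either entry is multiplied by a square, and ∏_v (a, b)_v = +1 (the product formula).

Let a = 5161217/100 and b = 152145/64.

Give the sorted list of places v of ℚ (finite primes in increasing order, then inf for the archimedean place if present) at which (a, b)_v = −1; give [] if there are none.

[3, 5, 17, 23]

Mod squares: a ≡ 17, b ≡ 345. Check v ∈ {∞, 2, 3, 5, 7, 17, 19, 23, 29}.
v=17: a=17^1·(≡1), b=17^0·(≡14) mod 17; (1|17)=+1, (14|17)=-1; (−1)^{1·0·8}·(+1)^0·(-1)^1 = -1.
v=23: a=23^0·(≡5), b=23^1·(≡11) mod 23; (5|23)=-1, (11|23)=-1; (−1)^{0·1·11}·(-1)^1·(-1)^0 = -1.
v=29: a=29^2·(≡17), b=29^0·(≡26) mod 29; (17|29)=-1, (26|29)=-1; (−1)^{2·0·14}·(-1)^0·(-1)^2 = +1.
v=3: a=3^0·(≡2), b=3^3·(≡1) mod 3; (2|3)=-1, (1|3)=+1; (−1)^{0·3·1}·(-1)^3·(+1)^0 = -1.
v=19: a=19^2·(≡17), b=19^0·(≡18) mod 19; (17|19)=+1, (18|19)=-1; (−1)^{2·0·9}·(+1)^0·(-1)^2 = +1.
v=∞: 17 > 0 and 345 > 0  ⇒  (a,b)_∞ = +1.
v=7: a=7^0·(≡6), b=7^2·(≡4) mod 7; (6|7)=-1, (4|7)=+1; (−1)^{0·2·3}·(-1)^2·(+1)^0 = +1.
v=2: v_2(a)=-2, v_2(b)=-6; units ≡ 1, 1 (mod 8); ε·ε+αω+βω = 0·0+-2·0+-6·0 ≡ 0  ⇒  (a,b)_2 = +1.
v=5: a=5^-2·(≡3), b=5^1·(≡1) mod 5; (3|5)=-1, (1|5)=+1; (−1)^{-2·1·2}·(-1)^1·(+1)^-2 = -1.
Ram(17, 345) = {3, 5, 17, 23}; no ℚ_3-point on the conic.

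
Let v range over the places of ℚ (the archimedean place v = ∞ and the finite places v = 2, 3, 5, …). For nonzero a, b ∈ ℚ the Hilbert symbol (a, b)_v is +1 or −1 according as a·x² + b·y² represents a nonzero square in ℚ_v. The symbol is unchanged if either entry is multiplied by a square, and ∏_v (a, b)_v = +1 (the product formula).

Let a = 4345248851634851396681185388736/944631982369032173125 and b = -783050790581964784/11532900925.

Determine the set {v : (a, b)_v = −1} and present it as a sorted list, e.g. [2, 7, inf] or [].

[11, 41]

(a, b) ≡ (479167, -3453307) mod (ℚ^×)²; places V = {2, 3, 5, 7, 11, 13, 17, 19, 23, 29, 31, 37, 41, ∞}.
(a,b)_7: α=-4, u≡6; β=-2, v≡5 (mod 7); (6|7)=-1, (5|7)=-1; sign (−1)^0·-1^-2·-1^-4 = +1.
(a,b)_23: α=-2, u≡12; β=-2, v≡7 (mod 23); (12|23)=+1, (7|23)=-1; sign (−1)^0·+1^-2·-1^-2 = +1.
(a,b)_3: α=4, u≡1; β=0, v≡2 (mod 3); (1|3)=+1, (2|3)=-1; sign (−1)^0·+1^0·-1^4 = +1.
(a,b)_37: α=-4, u≡20; β=-2, v≡20 (mod 37); (20|37)=-1, (20|37)=-1; sign (−1)^0·-1^-2·-1^-4 = +1.
(a,b)_29: α=3, u≡24; β=2, v≡6 (mod 29); (24|29)=+1, (6|29)=+1; sign (−1)^0·+1^2·+1^3 = +1.
(a,b)_41: α=7, u≡36; β=3, v≡27 (mod 41); (36|41)=+1, (27|41)=-1; sign (−1)^0·+1^3·-1^7 = -1.
(a,b)_31: α=1, u≡25; β=1, v≡27 (mod 31); (25|31)=+1, (27|31)=-1; sign (−1)^1·+1^1·-1^1 = +1.
(a,b)_11: α=2, u≡2; β=1, v≡9 (mod 11); (2|11)=-1, (9|11)=+1; sign (−1)^0·-1^1·+1^2 = -1.
(a,b)_∞: sgn(479167)=+, sgn(-3453307)=−, so +1.
(a,b)_2: α=6, β=4; u≡7, v≡5 (mod 8); ε(u)ε(v)=1·0, αω(v)=6·1, βω(u)=4·0; sum ≡ 0  ⇒  +1.
(a,b)_5: α=-4, u≡3; β=-2, v≡3 (mod 5); (3|5)=-1, (3|5)=-1; sign (−1)^0·-1^-2·-1^-4 = +1.
(a,b)_19: α=6, u≡16; β=5, v≡7 (mod 19); (16|19)=+1, (7|19)=+1; sign (−1)^0·+1^5·+1^6 = +1.
(a,b)_17: α=-2, u≡14; β=0, v≡12 (mod 17); (14|17)=-1, (12|17)=-1; sign (−1)^0·-1^0·-1^-2 = +1.
(a,b)_13: α=-3, u≡10; β=-1, v≡1 (mod 13); (10|13)=+1, (1|13)=+1; sign (−1)^0·+1^-1·+1^-3 = +1.
|Ram(479167, -3453307)| = 2, even; anisotropic at {11, 41}.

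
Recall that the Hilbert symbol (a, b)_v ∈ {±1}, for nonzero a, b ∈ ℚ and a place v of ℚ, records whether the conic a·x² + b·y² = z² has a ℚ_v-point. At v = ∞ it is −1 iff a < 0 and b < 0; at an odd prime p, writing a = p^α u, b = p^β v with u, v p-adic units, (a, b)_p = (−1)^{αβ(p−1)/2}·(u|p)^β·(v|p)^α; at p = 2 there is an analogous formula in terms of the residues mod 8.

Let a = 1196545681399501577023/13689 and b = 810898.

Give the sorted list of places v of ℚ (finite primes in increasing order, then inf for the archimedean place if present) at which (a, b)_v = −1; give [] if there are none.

Mod squares: a ≡ 20162743, b ≡ 810898. Check v ∈ {∞, 2, 3, 11, 13, 19, 23, 29, 31, 37, 41, 43}.
v=23: a=23^1·(≡14), b=23^0·(≡10) mod 23; (14|23)=-1, (10|23)=-1; (−1)^{1·0·11}·(-1)^0·(-1)^1 = -1.
v=31: a=31^2·(≡20), b=31^1·(≡25) mod 31; (20|31)=+1, (25|31)=+1; (−1)^{2·1·15}·(+1)^1·(+1)^2 = +1.
v=∞: 20162743 > 0 and 810898 > 0  ⇒  (a,b)_∞ = +1.
v=37: a=37^1·(≡21), b=37^0·(≡6) mod 37; (21|37)=+1, (6|37)=-1; (−1)^{1·0·18}·(+1)^0·(-1)^1 = -1.
v=3: a=3^-4·(≡1), b=3^0·(≡1) mod 3; (1|3)=+1, (1|3)=+1; (−1)^{-4·0·1}·(+1)^0·(+1)^-4 = +1.
v=41: a=41^2·(≡36), b=41^1·(≡16) mod 41; (36|41)=+1, (16|41)=+1; (−1)^{2·1·20}·(+1)^1·(+1)^2 = +1.
v=29: a=29^3·(≡21), b=29^1·(≡6) mod 29; (21|29)=-1, (6|29)=+1; (−1)^{3·1·14}·(-1)^1·(+1)^3 = -1.
v=43: a=43^1·(≡34), b=43^0·(≡4) mod 43; (34|43)=-1, (4|43)=+1; (−1)^{1·0·21}·(-1)^0·(+1)^1 = +1.
v=19: a=19^3·(≡7), b=19^0·(≡16) mod 19; (7|19)=+1, (16|19)=+1; (−1)^{3·0·9}·(+1)^0·(+1)^3 = +1.
v=13: a=13^-2·(≡3), b=13^0·(≡10) mod 13; (3|13)=+1, (10|13)=+1; (−1)^{-2·0·6}·(+1)^0·(+1)^-2 = +1.
v=2: v_2(a)=0, v_2(b)=1; units ≡ 7, 1 (mod 8); ε·ε+αω+βω = 1·0+0·0+1·0 ≡ 0  ⇒  (a,b)_2 = +1.
v=11: a=11^2·(≡2), b=11^1·(≡7) mod 11; (2|11)=-1, (7|11)=-1; (−1)^{2·1·5}·(-1)^1·(-1)^2 = -1.
Ram(20162743, 810898) = {11, 23, 29, 37}; no ℚ_11-point on the conic.

[11, 23, 29, 37]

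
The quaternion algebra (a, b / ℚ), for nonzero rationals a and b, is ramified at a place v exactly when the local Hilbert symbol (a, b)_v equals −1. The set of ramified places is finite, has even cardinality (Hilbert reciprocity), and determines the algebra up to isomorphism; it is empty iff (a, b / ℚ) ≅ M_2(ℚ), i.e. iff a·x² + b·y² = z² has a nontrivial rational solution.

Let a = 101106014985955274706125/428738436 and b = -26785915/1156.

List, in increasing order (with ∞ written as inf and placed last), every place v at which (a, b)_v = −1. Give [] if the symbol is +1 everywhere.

[5, 23]

Mod squares: a ≡ 1164605, b ≡ -50635. Check v ∈ {∞, 2, 3, 5, 7, 11, 13, 17, 19, 23, 29, 41}.
v=23: a=23^5·(≡12), b=23^2·(≡21) mod 23; (12|23)=+1, (21|23)=-1; (−1)^{5·2·11}·(+1)^2·(-1)^5 = -1.
v=13: a=13^3·(≡6), b=13^1·(≡7) mod 13; (6|13)=-1, (7|13)=-1; (−1)^{3·1·6}·(-1)^1·(-1)^3 = +1.
v=19: a=19^3·(≡7), b=19^1·(≡14) mod 19; (7|19)=+1, (14|19)=-1; (−1)^{3·1·9}·(+1)^1·(-1)^3 = +1.
v=5: a=5^3·(≡4), b=5^1·(≡2) mod 5; (4|5)=+1, (2|5)=-1; (−1)^{3·1·2}·(+1)^1·(-1)^3 = -1.
v=11: a=11^2·(≡6), b=11^0·(≡9) mod 11; (6|11)=-1, (9|11)=+1; (−1)^{2·0·5}·(-1)^0·(+1)^2 = +1.
v=17: a=17^-2·(≡3), b=17^-2·(≡4) mod 17; (3|17)=-1, (4|17)=+1; (−1)^{-2·-2·8}·(-1)^-2·(+1)^-2 = +1.
v=29: a=29^-2·(≡25), b=29^0·(≡9) mod 29; (25|29)=+1, (9|29)=+1; (−1)^{-2·0·14}·(+1)^0·(+1)^-2 = +1.
v=∞: 1164605 > 0 and -50635 < 0  ⇒  (a,b)_∞ = +1.
v=2: v_2(a)=-2, v_2(b)=-2; units ≡ 5, 5 (mod 8); ε·ε+αω+βω = 0·0+-2·1+-2·1 ≡ 0  ⇒  (a,b)_2 = +1.
v=41: a=41^3·(≡4), b=41^1·(≡23) mod 41; (4|41)=+1, (23|41)=+1; (−1)^{3·1·20}·(+1)^1·(+1)^3 = +1.
v=7: a=7^-2·(≡4), b=7^0·(≡5) mod 7; (4|7)=+1, (5|7)=-1; (−1)^{-2·0·3}·(+1)^0·(-1)^-2 = +1.
v=3: a=3^-2·(≡2), b=3^0·(≡2) mod 3; (2|3)=-1, (2|3)=-1; (−1)^{-2·0·1}·(-1)^0·(-1)^-2 = +1.
Ram(1164605, -50635) = {5, 23}; no ℚ_5-point on the conic.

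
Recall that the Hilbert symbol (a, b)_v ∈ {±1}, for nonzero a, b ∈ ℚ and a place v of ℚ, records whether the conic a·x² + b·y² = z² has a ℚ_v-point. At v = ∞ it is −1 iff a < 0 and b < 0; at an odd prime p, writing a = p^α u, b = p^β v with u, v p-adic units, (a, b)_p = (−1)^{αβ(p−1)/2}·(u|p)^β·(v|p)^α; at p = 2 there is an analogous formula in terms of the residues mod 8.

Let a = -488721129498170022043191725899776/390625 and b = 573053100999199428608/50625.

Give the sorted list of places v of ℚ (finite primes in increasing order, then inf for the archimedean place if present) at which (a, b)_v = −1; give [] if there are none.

(a, b) ≡ (-89999, 12617) mod (ℚ^×)²; places V = {2, 3, 5, 7, 11, 13, 23, 31, 37, 43, ∞}.
(a,b)_5: α=-8, u≡4; β=-4, v≡3 (mod 5); (4|5)=+1, (3|5)=-1; sign (−1)^0·+1^-4·-1^-8 = +1.
(a,b)_23: α=3, u≡7; β=2, v≡1 (mod 23); (7|23)=-1, (1|23)=+1; sign (−1)^0·-1^2·+1^3 = +1.
(a,b)_∞: sgn(-89999)=−, sgn(12617)=+, so +1.
(a,b)_13: α=7, u≡7; β=2, v≡11 (mod 13); (7|13)=-1, (11|13)=-1; sign (−1)^0·-1^2·-1^7 = -1.
(a,b)_43: α=3, u≡41; β=2, v≡32 (mod 43); (41|43)=+1, (32|43)=-1; sign (−1)^0·+1^2·-1^3 = -1.
(a,b)_37: α=2, u≡20; β=3, v≡20 (mod 37); (20|37)=-1, (20|37)=-1; sign (−1)^0·-1^3·-1^2 = -1.
(a,b)_3: α=2, u≡1; β=-4, v≡2 (mod 3); (1|3)=+1, (2|3)=-1; sign (−1)^0·+1^-4·-1^2 = +1.
(a,b)_11: α=2, u≡4; β=1, v≡4 (mod 11); (4|11)=+1, (4|11)=+1; sign (−1)^0·+1^1·+1^2 = +1.
(a,b)_2: α=14, β=12; u≡1, v≡1 (mod 8); ε(u)ε(v)=0·0, αω(v)=14·0, βω(u)=12·0; sum ≡ 0  ⇒  +1.
(a,b)_7: α=3, u≡4; β=2, v≡6 (mod 7); (4|7)=+1, (6|7)=-1; sign (−1)^0·+1^2·-1^3 = -1.
(a,b)_31: α=2, u≡4; β=1, v≡14 (mod 31); (4|31)=+1, (14|31)=+1; sign (−1)^0·+1^1·+1^2 = +1.
(-89999, 12617 / ℚ) ramifies at {7, 13, 37, 43}: a division algebra.

[7, 13, 37, 43]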